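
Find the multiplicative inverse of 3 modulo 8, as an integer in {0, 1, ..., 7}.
3^(−1) ≡ 3 (mod 8)

Apply the extended Euclidean algorithm to (8, 3), tracking rows (r, s, t) with s·8 + t·3 = r. Each division r_prev = q·r_cur + r_new produces the new row as (previous row) − q·(current row):
  row A: (8, 1, 0)   [1·8 + 0·3 = 8]
  row B: (3, 0, 1)   [0·8 + 1·3 = 3]
  8 = 2·3 + 2   → row C = row A − 2·row B = (2, 1, −2)   [check: 1·8 − 2·3 = 2]
  3 = 1·2 + 1   → row D = row B − 1·row C = (1, −1, 3)   [check: −1·8 + 3·3 = 1]
  2 = 2·1 + 0   → remainder 0, stop. gcd = 1 (last nonzero row D).
The gcd is 1, so 3 is invertible mod 8. The last nonzero row gives −1·8 + 3·3 = 1, so t = 3. So 3^(−1) ≡ 3 (mod 8). Verify: 3 · 3 = 9 ≡ 1 (mod 8). ✓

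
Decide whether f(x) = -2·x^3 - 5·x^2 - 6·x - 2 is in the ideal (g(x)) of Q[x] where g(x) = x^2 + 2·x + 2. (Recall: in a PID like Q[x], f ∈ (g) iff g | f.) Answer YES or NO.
YES

In Q[x] the ideal (g) consists of all multiples of g, so f ∈ (g) iff g | f, i.e. iff the remainder of f on division by g is 0. Divide f by g (g is monic, so eliminate the leading term of the running remainder at each step):
  leading term -2·x^3: subtract (-2·x)·g(x) = -2·x^3 - 4·x^2 - 4·x, leaving -x^2 - 2·x - 2
  leading term -x^2: subtract (-1)·g(x) = -x^2 - 2·x - 2, leaving 0
The remainder is 0, so f(x) = g(x) · h(x) with h(x) = -2·x - 1. Hence g | f, i.e. f ∈ (g).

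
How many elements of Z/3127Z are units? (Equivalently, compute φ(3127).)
An element a ∈ Z/3127Z is a unit iff gcd(a, 3127) = 1, so the number of units is φ(3127). φ is multiplicative, with φ(p^e) = p^e − p^(e−1). Factorise 3127 = 53 · 59. Then
  φ(3127) = (53 − 1) · (59 − 1) = 52 · 58 = 3016.

Final answer: Z/3127Z has φ(3127) = 3016 units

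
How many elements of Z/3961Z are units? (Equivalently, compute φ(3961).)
Z/3961Z has φ(3961) = 3712 units

An element a ∈ Z/3961Z is a unit iff gcd(a, 3961) = 1, so the number of units is φ(3961). φ is multiplicative, with φ(p^e) = p^e − p^(e−1). Factorise 3961 = 17 · 233. Then
  φ(3961) = (17 − 1) · (233 − 1) = 16 · 232 = 3712.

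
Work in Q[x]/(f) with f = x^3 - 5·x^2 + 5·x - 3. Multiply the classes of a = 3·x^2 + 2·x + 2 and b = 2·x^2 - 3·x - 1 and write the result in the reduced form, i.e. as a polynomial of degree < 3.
First multiply in Q[x] without reducing: a · b = 6·x^4 - 5·x^3 - 5·x^2 - 8·x - 2. Now divide by f(x) = x^3 - 5·x^2 + 5·x - 3, eliminating the leading term at each step:
  leading term 6·x^4: subtract (6·x)·f(x) = 6·x^4 - 30·x^3 + 30·x^2 - 18·x, leaving 25·x^3 - 35·x^2 + 10·x - 2
  leading term 25·x^3: subtract (25)·f(x) = 25·x^3 - 125·x^2 + 125·x - 75, leaving 90·x^2 - 115·x + 73
The degree is now < 3, so this is the remainder. Hence a · b ≡ 90·x^2 - 115·x + 73 in Q[x]/(f).

Final answer: a · b ≡ 90·x^2 - 115·x + 73 (mod f(x))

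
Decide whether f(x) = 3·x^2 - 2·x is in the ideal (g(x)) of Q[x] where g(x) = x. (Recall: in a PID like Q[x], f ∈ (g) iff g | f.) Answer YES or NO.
In Q[x] the ideal (g) consists of all multiples of g, so f ∈ (g) iff g | f, i.e. iff the remainder of f on division by g is 0. Divide f by g (g is monic, so eliminate the leading term of the running remainder at each step):
  leading term 3·x^2: subtract (3·x)·g(x) = 3·x^2, leaving -2·x
  leading term -2·x: subtract (-2)·g(x) = -2·x, leaving 0
The remainder is 0, so f(x) = g(x) · h(x) with h(x) = 3·x - 2. Hence g | f, i.e. f ∈ (g).

Final answer: YES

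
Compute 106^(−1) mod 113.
106^(−1) ≡ 16 (mod 113)

Apply the extended Euclidean algorithm to (113, 106), tracking rows (r, s, t) with s·113 + t·106 = r. Each division r_prev = q·r_cur + r_new produces the new row as (previous row) − q·(current row):
  row A: (113, 1, 0)   [1·113 + 0·106 = 113]
  row B: (106, 0, 1)   [0·113 + 1·106 = 106]
  113 = 1·106 + 7   → row C = row A − 1·row B = (7, 1, −1)   [check: 1·113 − 1·106 = 7]
  106 = 15·7 + 1   → row D = row B − 15·row C = (1, −15, 16)   [check: −15·113 + 16·106 = 1]
  7 = 7·1 + 0   → remainder 0, stop. gcd = 1 (last nonzero row D).
The gcd is 1, so 106 is invertible mod 113. The last nonzero row gives −15·113 + 16·106 = 1, so t = 16. So 106^(−1) ≡ 16 (mod 113). Verify: 106 · 16 = 1696 ≡ 1 (mod 113). ✓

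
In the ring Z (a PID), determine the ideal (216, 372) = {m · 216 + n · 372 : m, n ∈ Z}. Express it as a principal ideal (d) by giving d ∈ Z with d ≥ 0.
(216, 372) = (12); d = 12

In the PID Z, (a, b) is generated by gcd(a, b). Compute gcd(372, 216) with the extended Euclidean algorithm, tracking rows (r, s, t) with s·372 + t·216 = r:
  row A: (372, 1, 0)   [1·372 + 0·216 = 372]
  row B: (216, 0, 1)   [0·372 + 1·216 = 216]
  372 = 1·216 + 156   → row C = row A − 1·row B = (156, 1, −1)   [check: 1·372 − 1·216 = 156]
  216 = 1·156 + 60   → row D = row B − 1·row C = (60, −1, 2)   [check: −1·372 + 2·216 = 60]
  156 = 2·60 + 36   → row E = row C − 2·row D = (36, 3, −5)   [check: 3·372 − 5·216 = 36]
  60 = 1·36 + 24   → row F = row D − 1·row E = (24, −4, 7)   [check: −4·372 + 7·216 = 24]
  36 = 1·24 + 12   → row G = row E − 1·row F = (12, 7, −12)   [check: 7·372 − 12·216 = 12]
  24 = 2·12 + 0   → remainder 0, stop. gcd = 12 (last nonzero row G).
So gcd(216, 372) = 12, with Bézout identity 7·372 − 12·216 = 12. Containment (⊇): the Bézout identity exhibits 12 as an element of (216, 372), giving (12) ⊆ (216, 372). Containment (⊆): since 12 | 216 and 12 | 372 (216 = 12·18, 372 = 12·31), every Z-linear combination of 216 and 372 is divisible by 12, so (216, 372) ⊆ (12). Therefore (216, 372) = (12), d = 12.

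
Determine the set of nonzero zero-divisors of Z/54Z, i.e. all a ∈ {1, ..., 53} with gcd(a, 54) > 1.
An element a ∈ Z/54Z (with a ≠ 0) is a zero-divisor iff gcd(a, 54) > 1 (because a is a unit precisely when gcd(a, n) = 1, and in Z/nZ every nonzero, non-unit element is a zero-divisor). Scan a = 1, ..., 53 and keep those with gcd(a, 54) > 1:
  gcd(2, 54) = 2, gcd(3, 54) = 3, gcd(4, 54) = 2, gcd(6, 54) = 6, gcd(8, 54) = 2, gcd(9, 54) = 9, gcd(10, 54) = 2, gcd(12, 54) = 6, gcd(14, 54) = 2, gcd(15, 54) = 3, gcd(16, 54) = 2, gcd(18, 54) = 18, gcd(20, 54) = 2, gcd(21, 54) = 3, gcd(22, 54) = 2, gcd(24, 54) = 6, gcd(26, 54) = 2, gcd(27, 54) = 27, gcd(28, 54) = 2, gcd(30, 54) = 6, gcd(32, 54) = 2, gcd(33, 54) = 3, gcd(34, 54) = 2, gcd(36, 54) = 18, gcd(38, 54) = 2, gcd(39, 54) = 3, gcd(40, 54) = 2, gcd(42, 54) = 6, gcd(44, 54) = 2, gcd(45, 54) = 9, gcd(46, 54) = 2, gcd(48, 54) = 6, gcd(50, 54) = 2, gcd(51, 54) = 3, gcd(52, 54) = 2.
All other a ∈ {1, ..., 53} have gcd(a, 54) = 1 and are units. So the nonzero zero-divisors are exactly the 35 values of a appearing in this scan.

Final answer: nonzero zero-divisors of Z/54Z = {2, 3, 4, 6, 8, 9, 10, 12, 14, 15, 16, 18, 20, 21, 22, 24, 26, 27, 28, 30, 32, 33, 34, 36, 38, 39, 40, 42, 44, 45, 46, 48, 50, 51, 52}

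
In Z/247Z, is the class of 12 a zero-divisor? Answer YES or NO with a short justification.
gcd(12, 247) = 1, so 12 is a unit in Z/247Z (it has a multiplicative inverse). A unit cannot be a zero-divisor: if 12·b ≡ 0 then multiplying both sides by 12^(−1) gives b ≡ 0. So 12 is not a zero-divisor.

Final answer: NO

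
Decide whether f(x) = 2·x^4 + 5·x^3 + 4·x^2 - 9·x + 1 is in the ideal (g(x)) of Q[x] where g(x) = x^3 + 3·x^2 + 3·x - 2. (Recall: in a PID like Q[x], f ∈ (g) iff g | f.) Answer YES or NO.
In Q[x] the ideal (g) consists of all multiples of g, so f ∈ (g) iff g | f, i.e. iff the remainder of f on division by g is 0. Divide f by g (g is monic, so eliminate the leading term of the running remainder at each step):
  leading term 2·x^4: subtract (2·x)·g(x) = 2·x^4 + 6·x^3 + 6·x^2 - 4·x, leaving -x^3 - 2·x^2 - 5·x + 1
  leading term -x^3: subtract (-1)·g(x) = -x^3 - 3·x^2 - 3·x + 2, leaving x^2 - 2·x - 1
The remainder r(x) = x^2 - 2·x - 1 ≠ 0 (and deg r < deg g), so g ∤ f, i.e. f ∉ (g).

Final answer: NO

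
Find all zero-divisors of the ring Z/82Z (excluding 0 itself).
An element a ∈ Z/82Z (with a ≠ 0) is a zero-divisor iff gcd(a, 82) > 1 (because a is a unit precisely when gcd(a, n) = 1, and in Z/nZ every nonzero, non-unit element is a zero-divisor). Scan a = 1, ..., 81 and keep those with gcd(a, 82) > 1:
  gcd(2, 82) = 2, gcd(4, 82) = 2, gcd(6, 82) = 2, gcd(8, 82) = 2, gcd(10, 82) = 2, gcd(12, 82) = 2, gcd(14, 82) = 2, gcd(16, 82) = 2, gcd(18, 82) = 2, gcd(20, 82) = 2, gcd(22, 82) = 2, gcd(24, 82) = 2, gcd(26, 82) = 2, gcd(28, 82) = 2, gcd(30, 82) = 2, gcd(32, 82) = 2, gcd(34, 82) = 2, gcd(36, 82) = 2, gcd(38, 82) = 2, gcd(40, 82) = 2, gcd(41, 82) = 41, gcd(42, 82) = 2, gcd(44, 82) = 2, gcd(46, 82) = 2, gcd(48, 82) = 2, gcd(50, 82) = 2, gcd(52, 82) = 2, gcd(54, 82) = 2, gcd(56, 82) = 2, gcd(58, 82) = 2, gcd(60, 82) = 2, gcd(62, 82) = 2, gcd(64, 82) = 2, gcd(66, 82) = 2, gcd(68, 82) = 2, gcd(70, 82) = 2, gcd(72, 82) = 2, gcd(74, 82) = 2, gcd(76, 82) = 2, gcd(78, 82) = 2, gcd(80, 82) = 2.
All other a ∈ {1, ..., 81} have gcd(a, 82) = 1 and are units. So the nonzero zero-divisors are exactly the 41 values of a appearing in this scan.

Final answer: nonzero zero-divisors of Z/82Z = {2, 4, 6, 8, 10, 12, 14, 16, 18, 20, 22, 24, 26, 28, 30, 32, 34, 36, 38, 40, 41, 42, 44, 46, 48, 50, 52, 54, 56, 58, 60, 62, 64, 66, 68, 70, 72, 74, 76, 78, 80}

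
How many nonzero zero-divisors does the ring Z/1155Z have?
In Z/1155Z each nonzero element is either a unit (gcd with 1155 is 1) or a zero-divisor (gcd > 1). The number of units is φ(1155): factorise 1155 = 3 · 5 · 7 · 11, so φ(1155) = (3 − 1) · (5 − 1) · (7 − 1) · (11 − 1) = 2 · 4 · 6 · 10 = 480. The nonzero elements number 1155 − 1 = 1154. Hence the nonzero zero-divisors number 1154 − 480 = 674.

Final answer: Z/1155Z has 674 nonzero zero-divisors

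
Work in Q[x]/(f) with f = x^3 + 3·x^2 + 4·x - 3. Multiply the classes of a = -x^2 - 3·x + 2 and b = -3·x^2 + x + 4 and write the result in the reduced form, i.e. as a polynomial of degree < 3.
a · b ≡ -22·x^2 + 3·x + 5 (mod f(x))

First multiply in Q[x] without reducing: a · b = 3·x^4 + 8·x^3 - 13·x^2 - 10·x + 8. Now divide by f(x) = x^3 + 3·x^2 + 4·x - 3, eliminating the leading term at each step:
  leading term 3·x^4: subtract (3·x)·f(x) = 3·x^4 + 9·x^3 + 12·x^2 - 9·x, leaving -x^3 - 25·x^2 - x + 8
  leading term -x^3: subtract (-1)·f(x) = -x^3 - 3·x^2 - 4·x + 3, leaving -22·x^2 + 3·x + 5
The degree is now < 3, so this is the remainder. Hence a · b ≡ -22·x^2 + 3·x + 5 in Q[x]/(f).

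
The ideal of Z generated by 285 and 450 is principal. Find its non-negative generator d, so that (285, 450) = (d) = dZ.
(285, 450) = (15); d = 15

In the PID Z, (a, b) is generated by gcd(a, b). Compute gcd(450, 285) with the extended Euclidean algorithm, tracking rows (r, s, t) with s·450 + t·285 = r:
  row A: (450, 1, 0)   [1·450 + 0·285 = 450]
  row B: (285, 0, 1)   [0·450 + 1·285 = 285]
  450 = 1·285 + 165   → row C = row A − 1·row B = (165, 1, −1)   [check: 1·450 − 1·285 = 165]
  285 = 1·165 + 120   → row D = row B − 1·row C = (120, −1, 2)   [check: −1·450 + 2·285 = 120]
  165 = 1·120 + 45   → row E = row C − 1·row D = (45, 2, −3)   [check: 2·450 − 3·285 = 45]
  120 = 2·45 + 30   → row F = row D − 2·row E = (30, −5, 8)   [check: −5·450 + 8·285 = 30]
  45 = 1·30 + 15   → row G = row E − 1·row F = (15, 7, −11)   [check: 7·450 − 11·285 = 15]
  30 = 2·15 + 0   → remainder 0, stop. gcd = 15 (last nonzero row G).
So gcd(285, 450) = 15, with Bézout identity 7·450 − 11·285 = 15. Containment (⊇): the Bézout identity exhibits 15 as an element of (285, 450), giving (15) ⊆ (285, 450). Containment (⊆): since 15 | 285 and 15 | 450 (285 = 15·19, 450 = 15·30), every Z-linear combination of 285 and 450 is divisible by 15, so (285, 450) ⊆ (15). Therefore (285, 450) = (15), d = 15.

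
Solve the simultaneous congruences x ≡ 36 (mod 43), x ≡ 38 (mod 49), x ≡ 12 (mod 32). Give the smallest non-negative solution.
x ≡ 17580 (mod 67424); the representative in [0, 67424) is 17580

The moduli 43, 49, 32 are pairwise coprime, so by the CRT there is a unique solution mod 43·49·32 = 67424.
Solve by successive substitution. Start with x ≡ 36 (mod 43).
  Combine with x ≡ 38 (mod 49): write x = 36 + 43·t and require 36 + 43·t ≡ 38 (mod 49), i.e. 43·t ≡ 38 − 36 ≡ 2 (mod 49). Since 43^(−1) ≡ 8 (mod 49), t ≡ 8·2 ≡ 16 (mod 49). So x ≡ 36 + 43·16 = 724 (mod 2107).
  Combine with x ≡ 12 (mod 32): write x = 724 + 2107·t and require 724 + 2107·t ≡ 12 (mod 32), i.e. 2107·t ≡ 12 − 724 ≡ 24 (mod 32). Since 2107^(−1) ≡ 19 (mod 32) (2107 ≡ 27 (mod 32)), t ≡ 19·24 ≡ 8 (mod 32). So x ≡ 724 + 2107·8 = 17580 (mod 67424).
Unique solution in [0, 67424): x = 17580.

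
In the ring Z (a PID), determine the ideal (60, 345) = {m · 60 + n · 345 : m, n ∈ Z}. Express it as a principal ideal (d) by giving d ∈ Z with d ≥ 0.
(60, 345) = (15); d = 15

In the PID Z, (a, b) is generated by gcd(a, b). Compute gcd(345, 60) with the extended Euclidean algorithm, tracking rows (r, s, t) with s·345 + t·60 = r:
  row A: (345, 1, 0)   [1·345 + 0·60 = 345]
  row B: (60, 0, 1)   [0·345 + 1·60 = 60]
  345 = 5·60 + 45   → row C = row A − 5·row B = (45, 1, −5)   [check: 1·345 − 5·60 = 45]
  60 = 1·45 + 15   → row D = row B − 1·row C = (15, −1, 6)   [check: −1·345 + 6·60 = 15]
  45 = 3·15 + 0   → remainder 0, stop. gcd = 15 (last nonzero row D).
So gcd(60, 345) = 15, with Bézout identity −1·345 + 6·60 = 15. Containment (⊇): the Bézout identity exhibits 15 as an element of (60, 345), giving (15) ⊆ (60, 345). Containment (⊆): since 15 | 60 and 15 | 345 (60 = 15·4, 345 = 15·23), every Z-linear combination of 60 and 345 is divisible by 15, so (60, 345) ⊆ (15). Therefore (60, 345) = (15), d = 15.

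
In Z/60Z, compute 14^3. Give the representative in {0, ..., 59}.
Use repeated squaring. Binary(3) = 11. Walk through the bits of the exponent 3 left-to-right: at each bit after the leading one, square the running value, then multiply by 14 if the bit is 1 (always reducing mod 60):
  bit 1 = 1 (leading): start with 14.
  bit 2 = 1: square 14^2 = 196 ≡ 16; bit is 1, so multiply 16·14 = 224 ≡ 44 (mod 60).
Final value: 14^3 ≡ 44 (mod 60).

Final answer: 44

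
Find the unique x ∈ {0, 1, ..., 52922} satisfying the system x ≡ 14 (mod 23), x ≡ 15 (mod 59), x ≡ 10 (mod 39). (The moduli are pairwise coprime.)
x ≡ 31639 (mod 52923); the representative in [0, 52923) is 31639

The moduli 23, 59, 39 are pairwise coprime, so by the CRT there is a unique solution mod 23·59·39 = 52923.
Solve by successive substitution. Start with x ≡ 14 (mod 23).
  Combine with x ≡ 15 (mod 59): write x = 14 + 23·t and require 14 + 23·t ≡ 15 (mod 59), i.e. 23·t ≡ 15 − 14 ≡ 1 (mod 59). Since 23^(−1) ≡ 18 (mod 59), t ≡ 18·1 ≡ 18 (mod 59). So x ≡ 14 + 23·18 = 428 (mod 1357).
  Combine with x ≡ 10 (mod 39): write x = 428 + 1357·t and require 428 + 1357·t ≡ 10 (mod 39), i.e. 1357·t ≡ 10 − 428 ≡ 11 (mod 39). Since 1357^(−1) ≡ 34 (mod 39) (1357 ≡ 31 (mod 39)), t ≡ 34·11 ≡ 23 (mod 39). So x ≡ 428 + 1357·23 = 31639 (mod 52923).
Unique solution in [0, 52923): x = 31639.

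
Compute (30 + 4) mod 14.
Reduce the summands first: 30 ≡ 2 (mod 14), so 30 + 4 ≡ 2 + 4 (mod 14). 2 + 4 = 6; 6 = 0·14 + 6, so (30 + 4) mod 14 = 6.

Final answer: 6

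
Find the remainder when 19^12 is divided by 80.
Use repeated squaring. Binary(12) = 1100. Walk through the bits of the exponent 12 left-to-right: at each bit after the leading one, square the running value, then multiply by 19 if the bit is 1 (always reducing mod 80):
  bit 1 = 1 (leading): start with 19.
  bit 2 = 1: square 19^2 = 361 ≡ 41; bit is 1, so multiply 41·19 = 779 ≡ 59 (mod 80).
  bit 3 = 0: square 59^2 = 3481 ≡ 41 (mod 80).
  bit 4 = 0: square 41^2 = 1681 ≡ 1 (mod 80).
Final value: 19^12 ≡ 1 (mod 80).

Final answer: 1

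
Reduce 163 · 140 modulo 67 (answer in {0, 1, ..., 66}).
40

Reduce the factors first: 163 ≡ 29, 140 ≡ 6 (mod 67), so 163 · 140 ≡ 29 · 6 (mod 67). 29 · 6 = 174. Dividing by 67: 174 = 2·67 + 40. So (163 · 140) mod 67 = 40.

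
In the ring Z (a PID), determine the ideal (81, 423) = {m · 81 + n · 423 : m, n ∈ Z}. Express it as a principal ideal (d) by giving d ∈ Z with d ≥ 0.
(81, 423) = (9); d = 9

In the PID Z, (a, b) is generated by gcd(a, b). Compute gcd(423, 81) with the extended Euclidean algorithm, tracking rows (r, s, t) with s·423 + t·81 = r:
  row A: (423, 1, 0)   [1·423 + 0·81 = 423]
  row B: (81, 0, 1)   [0·423 + 1·81 = 81]
  423 = 5·81 + 18   → row C = row A − 5·row B = (18, 1, −5)   [check: 1·423 − 5·81 = 18]
  81 = 4·18 + 9   → row D = row B − 4·row C = (9, −4, 21)   [check: −4·423 + 21·81 = 9]
  18 = 2·9 + 0   → remainder 0, stop. gcd = 9 (last nonzero row D).
So gcd(81, 423) = 9, with Bézout identity −4·423 + 21·81 = 9. Containment (⊇): the Bézout identity exhibits 9 as an element of (81, 423), giving (9) ⊆ (81, 423). Containment (⊆): since 9 | 81 and 9 | 423 (81 = 9·9, 423 = 9·47), every Z-linear combination of 81 and 423 is divisible by 9, so (81, 423) ⊆ (9). Therefore (81, 423) = (9), d = 9.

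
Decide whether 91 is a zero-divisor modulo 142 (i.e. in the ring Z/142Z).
NO

gcd(91, 142) = 1, so 91 is a unit in Z/142Z (it has a multiplicative inverse). A unit cannot be a zero-divisor: if 91·b ≡ 0 then multiplying both sides by 91^(−1) gives b ≡ 0. So 91 is not a zero-divisor.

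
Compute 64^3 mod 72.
64

Use repeated squaring. Binary(3) = 11. Walk through the bits of the exponent 3 left-to-right: at each bit after the leading one, square the running value, then multiply by 64 if the bit is 1 (always reducing mod 72):
  bit 1 = 1 (leading): start with 64.
  bit 2 = 1: square 64^2 = 4096 ≡ 64; bit is 1, so multiply 64·64 = 4096 ≡ 64 (mod 72).
Final value: 64^3 ≡ 64 (mod 72).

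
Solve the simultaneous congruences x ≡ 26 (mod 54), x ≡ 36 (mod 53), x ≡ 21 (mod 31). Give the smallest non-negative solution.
x ≡ 66392 (mod 88722); the representative in [0, 88722) is 66392

The moduli 54, 53, 31 are pairwise coprime, so by the CRT there is a unique solution mod 54·53·31 = 88722.
Solve by successive substitution. Start with x ≡ 26 (mod 54).
  Combine with x ≡ 36 (mod 53): write x = 26 + 54·t and require 26 + 54·t ≡ 36 (mod 53), i.e. 54·t ≡ 36 − 26 ≡ 10 (mod 53). Since 54^(−1) ≡ 1 (mod 53) (54 ≡ 1 (mod 53)), t ≡ 1·10 ≡ 10 (mod 53). So x ≡ 26 + 54·10 = 566 (mod 2862).
  Combine with x ≡ 21 (mod 31): write x = 566 + 2862·t and require 566 + 2862·t ≡ 21 (mod 31), i.e. 2862·t ≡ 21 − 566 ≡ 13 (mod 31). Since 2862^(−1) ≡ 28 (mod 31) (2862 ≡ 10 (mod 31)), t ≡ 28·13 ≡ 23 (mod 31). So x ≡ 566 + 2862·23 = 66392 (mod 88722).
Unique solution in [0, 88722): x = 66392.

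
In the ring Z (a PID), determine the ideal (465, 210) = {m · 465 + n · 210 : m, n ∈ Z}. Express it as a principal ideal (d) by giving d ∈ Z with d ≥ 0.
(465, 210) = (15); d = 15

In the PID Z, (a, b) is generated by gcd(a, b). Compute gcd(465, 210) with the extended Euclidean algorithm, tracking rows (r, s, t) with s·465 + t·210 = r:
  row A: (465, 1, 0)   [1·465 + 0·210 = 465]
  row B: (210, 0, 1)   [0·465 + 1·210 = 210]
  465 = 2·210 + 45   → row C = row A − 2·row B = (45, 1, −2)   [check: 1·465 − 2·210 = 45]
  210 = 4·45 + 30   → row D = row B − 4·row C = (30, −4, 9)   [check: −4·465 + 9·210 = 30]
  45 = 1·30 + 15   → row E = row C − 1·row D = (15, 5, −11)   [check: 5·465 − 11·210 = 15]
  30 = 2·15 + 0   → remainder 0, stop. gcd = 15 (last nonzero row E).
So gcd(465, 210) = 15, with Bézout identity 5·465 − 11·210 = 15. Containment (⊇): the Bézout identity exhibits 15 as an element of (465, 210), giving (15) ⊆ (465, 210). Containment (⊆): since 15 | 465 and 15 | 210 (465 = 15·31, 210 = 15·14), every Z-linear combination of 465 and 210 is divisible by 15, so (465, 210) ⊆ (15). Therefore (465, 210) = (15), d = 15.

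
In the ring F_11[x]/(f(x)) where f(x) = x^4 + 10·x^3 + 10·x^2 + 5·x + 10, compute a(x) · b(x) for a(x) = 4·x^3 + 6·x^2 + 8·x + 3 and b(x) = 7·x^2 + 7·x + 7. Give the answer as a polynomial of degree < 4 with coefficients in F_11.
a · b ≡ 10·x^3 + 9 (mod f(x))

Multiply as integer polynomials: a · b = 28·x^5 + 70·x^4 + 126·x^3 + 119·x^2 + 77·x + 21. Reducing coefficients mod 11: a · b ≡ 6·x^5 + 4·x^4 + 5·x^3 + 9·x^2 + 10. Now divide by f(x) = x^4 + 10·x^3 + 10·x^2 + 5·x + 10 in F_11[x], eliminating the leading term at each step:
  leading term 6·x^5: subtract (6·x)·f(x) = 6·x^5 + 5·x^4 + 5·x^3 + 8·x^2 + 5·x, leaving 10·x^4 + x^2 + 6·x + 10 (coefficients mod 11)
  leading term 10·x^4: subtract (10)·f(x) = 10·x^4 + x^3 + x^2 + 6·x + 1, leaving 10·x^3 + 9 (coefficients mod 11)
The degree is now < 4, so this is the remainder. Hence a · b ≡ 10·x^3 + 9 in F_11[x]/(f).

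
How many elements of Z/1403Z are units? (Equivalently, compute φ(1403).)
An element a ∈ Z/1403Z is a unit iff gcd(a, 1403) = 1, so the number of units is φ(1403). φ is multiplicative, with φ(p^e) = p^e − p^(e−1). Factorise 1403 = 23 · 61. Then
  φ(1403) = (23 − 1) · (61 − 1) = 22 · 60 = 1320.

Final answer: Z/1403Z has φ(1403) = 1320 units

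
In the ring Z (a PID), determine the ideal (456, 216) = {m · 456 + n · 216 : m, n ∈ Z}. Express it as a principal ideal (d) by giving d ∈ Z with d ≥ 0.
(456, 216) = (24); d = 24

In the PID Z, (a, b) is generated by gcd(a, b). Compute gcd(456, 216) with the extended Euclidean algorithm, tracking rows (r, s, t) with s·456 + t·216 = r:
  row A: (456, 1, 0)   [1·456 + 0·216 = 456]
  row B: (216, 0, 1)   [0·456 + 1·216 = 216]
  456 = 2·216 + 24   → row C = row A − 2·row B = (24, 1, −2)   [check: 1·456 − 2·216 = 24]
  216 = 9·24 + 0   → remainder 0, stop. gcd = 24 (last nonzero row C).
So gcd(456, 216) = 24, with Bézout identity 1·456 − 2·216 = 24. Containment (⊇): the Bézout identity exhibits 24 as an element of (456, 216), giving (24) ⊆ (456, 216). Containment (⊆): since 24 | 456 and 24 | 216 (456 = 24·19, 216 = 24·9), every Z-linear combination of 456 and 216 is divisible by 24, so (456, 216) ⊆ (24). Therefore (456, 216) = (24), d = 24.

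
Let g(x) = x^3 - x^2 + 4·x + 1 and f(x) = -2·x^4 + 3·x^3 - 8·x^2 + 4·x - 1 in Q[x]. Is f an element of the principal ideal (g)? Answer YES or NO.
NO

In Q[x] the ideal (g) consists of all multiples of g, so f ∈ (g) iff g | f, i.e. iff the remainder of f on division by g is 0. Divide f by g (g is monic, so eliminate the leading term of the running remainder at each step):
  leading term -2·x^4: subtract (-2·x)·g(x) = -2·x^4 + 2·x^3 - 8·x^2 - 2·x, leaving x^3 + 6·x - 1
  leading term x^3: subtract (1)·g(x) = x^3 - x^2 + 4·x + 1, leaving x^2 + 2·x - 2
The remainder r(x) = x^2 + 2·x - 2 ≠ 0 (and deg r < deg g), so g ∤ f, i.e. f ∉ (g).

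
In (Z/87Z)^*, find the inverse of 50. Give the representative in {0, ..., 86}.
50^(−1) ≡ 47 (mod 87)

Apply the extended Euclidean algorithm to (87, 50), tracking rows (r, s, t) with s·87 + t·50 = r. Each division r_prev = q·r_cur + r_new produces the new row as (previous row) − q·(current row):
  row A: (87, 1, 0)   [1·87 + 0·50 = 87]
  row B: (50, 0, 1)   [0·87 + 1·50 = 50]
  87 = 1·50 + 37   → row C = row A − 1·row B = (37, 1, −1)   [check: 1·87 − 1·50 = 37]
  50 = 1·37 + 13   → row D = row B − 1·row C = (13, −1, 2)   [check: −1·87 + 2·50 = 13]
  37 = 2·13 + 11   → row E = row C − 2·row D = (11, 3, −5)   [check: 3·87 − 5·50 = 11]
  13 = 1·11 + 2   → row F = row D − 1·row E = (2, −4, 7)   [check: −4·87 + 7·50 = 2]
  11 = 5·2 + 1   → row G = row E − 5·row F = (1, 23, −40)   [check: 23·87 − 40·50 = 1]
  2 = 2·1 + 0   → remainder 0, stop. gcd = 1 (last nonzero row G).
The gcd is 1, so 50 is invertible mod 87. The last nonzero row gives 23·87 − 40·50 = 1, so t = −40. So 50^(−1) ≡ −40 ≡ 47 (mod 87). Verify: 50 · 47 = 2350 ≡ 1 (mod 87). ✓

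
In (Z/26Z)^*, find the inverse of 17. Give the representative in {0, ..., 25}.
17^(−1) ≡ 23 (mod 26)

Apply the extended Euclidean algorithm to (26, 17), tracking rows (r, s, t) with s·26 + t·17 = r. Each division r_prev = q·r_cur + r_new produces the new row as (previous row) − q·(current row):
  row A: (26, 1, 0)   [1·26 + 0·17 = 26]
  row B: (17, 0, 1)   [0·26 + 1·17 = 17]
  26 = 1·17 + 9   → row C = row A − 1·row B = (9, 1, −1)   [check: 1·26 − 1·17 = 9]
  17 = 1·9 + 8   → row D = row B − 1·row C = (8, −1, 2)   [check: −1·26 + 2·17 = 8]
  9 = 1·8 + 1   → row E = row C − 1·row D = (1, 2, −3)   [check: 2·26 − 3·17 = 1]
  8 = 8·1 + 0   → remainder 0, stop. gcd = 1 (last nonzero row E).
The gcd is 1, so 17 is invertible mod 26. The last nonzero row gives 2·26 − 3·17 = 1, so t = −3. So 17^(−1) ≡ −3 ≡ 23 (mod 26). Verify: 17 · 23 = 391 ≡ 1 (mod 26). ✓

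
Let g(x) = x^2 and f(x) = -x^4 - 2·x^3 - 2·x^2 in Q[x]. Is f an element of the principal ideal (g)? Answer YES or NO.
In Q[x] the ideal (g) consists of all multiples of g, so f ∈ (g) iff g | f, i.e. iff the remainder of f on division by g is 0. Divide f by g (g is monic, so eliminate the leading term of the running remainder at each step):
  leading term -x^4: subtract (-x^2)·g(x) = -x^4, leaving -2·x^3 - 2·x^2
  leading term -2·x^3: subtract (-2·x)·g(x) = -2·x^3, leaving -2·x^2
  leading term -2·x^2: subtract (-2)·g(x) = -2·x^2, leaving 0
The remainder is 0, so f(x) = g(x) · h(x) with h(x) = -x^2 - 2·x - 2. Hence g | f, i.e. f ∈ (g).

Final answer: YES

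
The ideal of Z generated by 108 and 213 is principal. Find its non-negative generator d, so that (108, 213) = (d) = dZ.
(108, 213) = (3); d = 3

In the PID Z, (a, b) is generated by gcd(a, b). Compute gcd(213, 108) with the extended Euclidean algorithm, tracking rows (r, s, t) with s·213 + t·108 = r:
  row A: (213, 1, 0)   [1·213 + 0·108 = 213]
  row B: (108, 0, 1)   [0·213 + 1·108 = 108]
  213 = 1·108 + 105   → row C = row A − 1·row B = (105, 1, −1)   [check: 1·213 − 1·108 = 105]
  108 = 1·105 + 3   → row D = row B − 1·row C = (3, −1, 2)   [check: −1·213 + 2·108 = 3]
  105 = 35·3 + 0   → remainder 0, stop. gcd = 3 (last nonzero row D).
So gcd(108, 213) = 3, with Bézout identity −1·213 + 2·108 = 3. Containment (⊇): the Bézout identity exhibits 3 as an element of (108, 213), giving (3) ⊆ (108, 213). Containment (⊆): since 3 | 108 and 3 | 213 (108 = 3·36, 213 = 3·71), every Z-linear combination of 108 and 213 is divisible by 3, so (108, 213) ⊆ (3). Therefore (108, 213) = (3), d = 3.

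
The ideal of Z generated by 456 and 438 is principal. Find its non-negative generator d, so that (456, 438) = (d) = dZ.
In the PID Z, (a, b) is generated by gcd(a, b). Compute gcd(456, 438) with the extended Euclidean algorithm, tracking rows (r, s, t) with s·456 + t·438 = r:
  row A: (456, 1, 0)   [1·456 + 0·438 = 456]
  row B: (438, 0, 1)   [0·456 + 1·438 = 438]
  456 = 1·438 + 18   → row C = row A − 1·row B = (18, 1, −1)   [check: 1·456 − 1·438 = 18]
  438 = 24·18 + 6   → row D = row B − 24·row C = (6, −24, 25)   [check: −24·456 + 25·438 = 6]
  18 = 3·6 + 0   → remainder 0, stop. gcd = 6 (last nonzero row D).
So gcd(456, 438) = 6, with Bézout identity −24·456 + 25·438 = 6. Containment (⊇): the Bézout identity exhibits 6 as an element of (456, 438), giving (6) ⊆ (456, 438). Containment (⊆): since 6 | 456 and 6 | 438 (456 = 6·76, 438 = 6·73), every Z-linear combination of 456 and 438 is divisible by 6, so (456, 438) ⊆ (6). Therefore (456, 438) = (6), d = 6.

Final answer: (456, 438) = (6); d = 6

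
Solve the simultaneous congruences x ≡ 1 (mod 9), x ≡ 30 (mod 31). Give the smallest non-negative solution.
x ≡ 154 (mod 279); the representative in [0, 279) is 154

The moduli 9, 31 are pairwise coprime, so by the CRT there is a unique solution mod 9·31 = 279.
Solve by successive substitution. Start with x ≡ 1 (mod 9).
  Combine with x ≡ 30 (mod 31): write x = 1 + 9·t and require 1 + 9·t ≡ 30 (mod 31), i.e. 9·t ≡ 30 − 1 ≡ 29 (mod 31). Since 9^(−1) ≡ 7 (mod 31), t ≡ 7·29 ≡ 17 (mod 31). So x ≡ 1 + 9·17 = 154 (mod 279).
Unique solution in [0, 279): x = 154.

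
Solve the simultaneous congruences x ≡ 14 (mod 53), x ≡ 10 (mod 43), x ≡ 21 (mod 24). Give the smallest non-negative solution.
x ≡ 45117 (mod 54696); the representative in [0, 54696) is 45117

The moduli 53, 43, 24 are pairwise coprime, so by the CRT there is a unique solution mod 53·43·24 = 54696.
Solve by successive substitution. Start with x ≡ 14 (mod 53).
  Combine with x ≡ 10 (mod 43): write x = 14 + 53·t and require 14 + 53·t ≡ 10 (mod 43), i.e. 53·t ≡ 10 − 14 ≡ 39 (mod 43). Since 53^(−1) ≡ 13 (mod 43) (53 ≡ 10 (mod 43)), t ≡ 13·39 ≡ 34 (mod 43). So x ≡ 14 + 53·34 = 1816 (mod 2279).
  Combine with x ≡ 21 (mod 24): write x = 1816 + 2279·t and require 1816 + 2279·t ≡ 21 (mod 24), i.e. 2279·t ≡ 21 − 1816 ≡ 5 (mod 24). Since 2279^(−1) ≡ 23 (mod 24) (2279 ≡ 23 (mod 24)), t ≡ 23·5 ≡ 19 (mod 24). So x ≡ 1816 + 2279·19 = 45117 (mod 54696).
Unique solution in [0, 54696): x = 45117.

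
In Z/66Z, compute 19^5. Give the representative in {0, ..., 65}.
Use repeated squaring. Binary(5) = 101. Walk through the bits of the exponent 5 left-to-right: at each bit after the leading one, square the running value, then multiply by 19 if the bit is 1 (always reducing mod 66):
  bit 1 = 1 (leading): start with 19.
  bit 2 = 0: square 19^2 = 361 ≡ 31 (mod 66).
  bit 3 = 1: square 31^2 = 961 ≡ 37; bit is 1, so multiply 37·19 = 703 ≡ 43 (mod 66).
Final value: 19^5 ≡ 43 (mod 66).

Final answer: 43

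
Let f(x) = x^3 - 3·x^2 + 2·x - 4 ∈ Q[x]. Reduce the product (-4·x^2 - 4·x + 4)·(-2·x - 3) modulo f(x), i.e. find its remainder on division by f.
First multiply in Q[x] without reducing: a · b = 8·x^3 + 20·x^2 + 4·x - 12. Now divide by f(x) = x^3 - 3·x^2 + 2·x - 4, eliminating the leading term at each step:
  leading term 8·x^3: subtract (8)·f(x) = 8·x^3 - 24·x^2 + 16·x - 32, leaving 44·x^2 - 12·x + 20
The degree is now < 3, so this is the remainder. Hence a · b ≡ 44·x^2 - 12·x + 20 in Q[x]/(f).

Final answer: a · b ≡ 44·x^2 - 12·x + 20 (mod f(x))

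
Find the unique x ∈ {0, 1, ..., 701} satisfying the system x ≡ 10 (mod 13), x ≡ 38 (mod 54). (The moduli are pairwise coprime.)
x ≡ 686 (mod 702); the representative in [0, 702) is 686

The moduli 13, 54 are pairwise coprime, so by the CRT there is a unique solution mod 13·54 = 702.
Solve by successive substitution. Start with x ≡ 10 (mod 13).
  Combine with x ≡ 38 (mod 54): write x = 10 + 13·t and require 10 + 13·t ≡ 38 (mod 54), i.e. 13·t ≡ 38 − 10 ≡ 28 (mod 54). Since 13^(−1) ≡ 25 (mod 54), t ≡ 25·28 ≡ 52 (mod 54). So x ≡ 10 + 13·52 = 686 (mod 702).
Unique solution in [0, 702): x = 686.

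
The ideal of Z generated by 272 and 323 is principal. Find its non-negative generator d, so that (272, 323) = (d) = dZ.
In the PID Z, (a, b) is generated by gcd(a, b). Compute gcd(323, 272) with the extended Euclidean algorithm, tracking rows (r, s, t) with s·323 + t·272 = r:
  row A: (323, 1, 0)   [1·323 + 0·272 = 323]
  row B: (272, 0, 1)   [0·323 + 1·272 = 272]
  323 = 1·272 + 51   → row C = row A − 1·row B = (51, 1, −1)   [check: 1·323 − 1·272 = 51]
  272 = 5·51 + 17   → row D = row B − 5·row C = (17, −5, 6)   [check: −5·323 + 6·272 = 17]
  51 = 3·17 + 0   → remainder 0, stop. gcd = 17 (last nonzero row D).
So gcd(272, 323) = 17, with Bézout identity −5·323 + 6·272 = 17. Containment (⊇): the Bézout identity exhibits 17 as an element of (272, 323), giving (17) ⊆ (272, 323). Containment (⊆): since 17 | 272 and 17 | 323 (272 = 17·16, 323 = 17·19), every Z-linear combination of 272 and 323 is divisible by 17, so (272, 323) ⊆ (17). Therefore (272, 323) = (17), d = 17.

Final answer: (272, 323) = (17); d = 17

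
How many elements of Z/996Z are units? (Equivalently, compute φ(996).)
Z/996Z has φ(996) = 328 units

An element a ∈ Z/996Z is a unit iff gcd(a, 996) = 1, so the number of units is φ(996). φ is multiplicative, with φ(p^e) = p^e − p^(e−1). Factorise 996 = 2^2 · 3 · 83. Then
  φ(996) = (2^2 − 2^1) · (3 − 1) · (83 − 1) = 2 · 2 · 82 = 328.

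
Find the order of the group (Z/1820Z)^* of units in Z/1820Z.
|(Z/1820Z)^*| = 576

(Z/1820Z)^* consists of the classes a with gcd(a, 1820) = 1, so its order is φ(1820). φ is multiplicative, with φ(p^e) = p^e − p^(e−1). Factorise 1820 = 2^2 · 5 · 7 · 13. Then
  φ(1820) = (2^2 − 2^1) · (5 − 1) · (7 − 1) · (13 − 1) = 2 · 4 · 6 · 12 = 576.
Thus |(Z/1820Z)^*| = 576.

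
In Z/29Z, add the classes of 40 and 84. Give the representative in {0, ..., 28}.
Reduce the summands first: 40 ≡ 11, 84 ≡ 26 (mod 29), so 40 + 84 ≡ 11 + 26 (mod 29). 11 + 26 = 37; 37 = 1·29 + 8, so (40 + 84) mod 29 = 8.

Final answer: 8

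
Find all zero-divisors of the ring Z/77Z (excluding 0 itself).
An element a ∈ Z/77Z (with a ≠ 0) is a zero-divisor iff gcd(a, 77) > 1 (because a is a unit precisely when gcd(a, n) = 1, and in Z/nZ every nonzero, non-unit element is a zero-divisor). Scan a = 1, ..., 76 and keep those with gcd(a, 77) > 1:
  gcd(7, 77) = 7, gcd(11, 77) = 11, gcd(14, 77) = 7, gcd(21, 77) = 7, gcd(22, 77) = 11, gcd(28, 77) = 7, gcd(33, 77) = 11, gcd(35, 77) = 7, gcd(42, 77) = 7, gcd(44, 77) = 11, gcd(49, 77) = 7, gcd(55, 77) = 11, gcd(56, 77) = 7, gcd(63, 77) = 7, gcd(66, 77) = 11, gcd(70, 77) = 7.
All other a ∈ {1, ..., 76} have gcd(a, 77) = 1 and are units. So the nonzero zero-divisors are exactly the 16 values of a appearing in this scan.

Final answer: nonzero zero-divisors of Z/77Z = {7, 11, 14, 21, 22, 28, 33, 35, 42, 44, 49, 55, 56, 63, 66, 70}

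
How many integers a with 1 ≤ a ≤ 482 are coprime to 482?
The number of a ∈ {1, ..., 482} with gcd(a, 482) = 1 is by definition Euler's totient φ(482). φ is multiplicative, with φ(p^e) = p^e − p^(e−1). Factorise 482 = 2 · 241. Then
  φ(482) = (2 − 1) · (241 − 1) = 1 · 240 = 240.
So there are 240 such integers.

Final answer: 240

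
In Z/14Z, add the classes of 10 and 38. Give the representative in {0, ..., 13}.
Reduce the summands first: 38 ≡ 10 (mod 14), so 10 + 38 ≡ 10 + 10 (mod 14). 10 + 10 = 20; 20 = 1·14 + 6, so (10 + 38) mod 14 = 6.

Final answer: 6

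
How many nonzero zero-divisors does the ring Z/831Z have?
In Z/831Z each nonzero element is either a unit (gcd with 831 is 1) or a zero-divisor (gcd > 1). The number of units is φ(831): factorise 831 = 3 · 277, so φ(831) = (3 − 1) · (277 − 1) = 2 · 276 = 552. The nonzero elements number 831 − 1 = 830. Hence the nonzero zero-divisors number 830 − 552 = 278.

Final answer: Z/831Z has 278 nonzero zero-divisors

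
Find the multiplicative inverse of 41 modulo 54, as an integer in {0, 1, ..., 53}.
41^(−1) ≡ 29 (mod 54)

Apply the extended Euclidean algorithm to (54, 41), tracking rows (r, s, t) with s·54 + t·41 = r. Each division r_prev = q·r_cur + r_new produces the new row as (previous row) − q·(current row):
  row A: (54, 1, 0)   [1·54 + 0·41 = 54]
  row B: (41, 0, 1)   [0·54 + 1·41 = 41]
  54 = 1·41 + 13   → row C = row A − 1·row B = (13, 1, −1)   [check: 1·54 − 1·41 = 13]
  41 = 3·13 + 2   → row D = row B − 3·row C = (2, −3, 4)   [check: −3·54 + 4·41 = 2]
  13 = 6·2 + 1   → row E = row C − 6·row D = (1, 19, −25)   [check: 19·54 − 25·41 = 1]
  2 = 2·1 + 0   → remainder 0, stop. gcd = 1 (last nonzero row E).
The gcd is 1, so 41 is invertible mod 54. The last nonzero row gives 19·54 − 25·41 = 1, so t = −25. So 41^(−1) ≡ −25 ≡ 29 (mod 54). Verify: 41 · 29 = 1189 ≡ 1 (mod 54). ✓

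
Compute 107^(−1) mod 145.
Apply the extended Euclidean algorithm to (145, 107), tracking rows (r, s, t) with s·145 + t·107 = r. Each division r_prev = q·r_cur + r_new produces the new row as (previous row) − q·(current row):
  row A: (145, 1, 0)   [1·145 + 0·107 = 145]
  row B: (107, 0, 1)   [0·145 + 1·107 = 107]
  145 = 1·107 + 38   → row C = row A − 1·row B = (38, 1, −1)   [check: 1·145 − 1·107 = 38]
  107 = 2·38 + 31   → row D = row B − 2·row C = (31, −2, 3)   [check: −2·145 + 3·107 = 31]
  38 = 1·31 + 7   → row E = row C − 1·row D = (7, 3, −4)   [check: 3·145 − 4·107 = 7]
  31 = 4·7 + 3   → row F = row D − 4·row E = (3, −14, 19)   [check: −14·145 + 19·107 = 3]
  7 = 2·3 + 1   → row G = row E − 2·row F = (1, 31, −42)   [check: 31·145 − 42·107 = 1]
  3 = 3·1 + 0   → remainder 0, stop. gcd = 1 (last nonzero row G).
The gcd is 1, so 107 is invertible mod 145. The last nonzero row gives 31·145 − 42·107 = 1, so t = −42. So 107^(−1) ≡ −42 ≡ 103 (mod 145). Verify: 107 · 103 = 11021 ≡ 1 (mod 145). ✓

Final answer: 107^(−1) ≡ 103 (mod 145)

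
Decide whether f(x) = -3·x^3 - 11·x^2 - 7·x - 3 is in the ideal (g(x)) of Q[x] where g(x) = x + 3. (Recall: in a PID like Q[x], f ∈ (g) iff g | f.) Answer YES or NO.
In Q[x] the ideal (g) consists of all multiples of g, so f ∈ (g) iff g | f, i.e. iff the remainder of f on division by g is 0. Divide f by g (g is monic, so eliminate the leading term of the running remainder at each step):
  leading term -3·x^3: subtract (-3·x^2)·g(x) = -3·x^3 - 9·x^2, leaving -2·x^2 - 7·x - 3
  leading term -2·x^2: subtract (-2·x)·g(x) = -2·x^2 - 6·x, leaving -x - 3
  leading term -x: subtract (-1)·g(x) = -x - 3, leaving 0
The remainder is 0, so f(x) = g(x) · h(x) with h(x) = -3·x^2 - 2·x - 1. Hence g | f, i.e. f ∈ (g).

Final answer: YES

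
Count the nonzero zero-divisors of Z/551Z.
Z/551Z has 46 nonzero zero-divisors

In Z/551Z each nonzero element is either a unit (gcd with 551 is 1) or a zero-divisor (gcd > 1). The number of units is φ(551): factorise 551 = 19 · 29, so φ(551) = (19 − 1) · (29 − 1) = 18 · 28 = 504. The nonzero elements number 551 − 1 = 550. Hence the nonzero zero-divisors number 550 − 504 = 46.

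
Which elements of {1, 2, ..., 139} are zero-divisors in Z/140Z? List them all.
An element a ∈ Z/140Z (with a ≠ 0) is a zero-divisor iff gcd(a, 140) > 1 (because a is a unit precisely when gcd(a, n) = 1, and in Z/nZ every nonzero, non-unit element is a zero-divisor). Scan a = 1, ..., 139 and keep those with gcd(a, 140) > 1:
  gcd(2, 140) = 2, gcd(4, 140) = 4, gcd(5, 140) = 5, gcd(6, 140) = 2, gcd(7, 140) = 7, gcd(8, 140) = 4, gcd(10, 140) = 10, gcd(12, 140) = 4, gcd(14, 140) = 14, gcd(15, 140) = 5, gcd(16, 140) = 4, gcd(18, 140) = 2, gcd(20, 140) = 20, gcd(21, 140) = 7, gcd(22, 140) = 2, gcd(24, 140) = 4, gcd(25, 140) = 5, gcd(26, 140) = 2, gcd(28, 140) = 28, gcd(30, 140) = 10, gcd(32, 140) = 4, gcd(34, 140) = 2, gcd(35, 140) = 35, gcd(36, 140) = 4, gcd(38, 140) = 2, gcd(40, 140) = 20, gcd(42, 140) = 14, gcd(44, 140) = 4, gcd(45, 140) = 5, gcd(46, 140) = 2, gcd(48, 140) = 4, gcd(49, 140) = 7, gcd(50, 140) = 10, gcd(52, 140) = 4, gcd(54, 140) = 2, gcd(55, 140) = 5, gcd(56, 140) = 28, gcd(58, 140) = 2, gcd(60, 140) = 20, gcd(62, 140) = 2, gcd(63, 140) = 7, gcd(64, 140) = 4, gcd(65, 140) = 5, gcd(66, 140) = 2, gcd(68, 140) = 4, gcd(70, 140) = 70, gcd(72, 140) = 4, gcd(74, 140) = 2, gcd(75, 140) = 5, gcd(76, 140) = 4, gcd(77, 140) = 7, gcd(78, 140) = 2, gcd(80, 140) = 20, gcd(82, 140) = 2, gcd(84, 140) = 28, gcd(85, 140) = 5, gcd(86, 140) = 2, gcd(88, 140) = 4, gcd(90, 140) = 10, gcd(91, 140) = 7, gcd(92, 140) = 4, gcd(94, 140) = 2, gcd(95, 140) = 5, gcd(96, 140) = 4, gcd(98, 140) = 14, gcd(100, 140) = 20, gcd(102, 140) = 2, gcd(104, 140) = 4, gcd(105, 140) = 35, gcd(106, 140) = 2, gcd(108, 140) = 4, gcd(110, 140) = 10, gcd(112, 140) = 28, gcd(114, 140) = 2, gcd(115, 140) = 5, gcd(116, 140) = 4, gcd(118, 140) = 2, gcd(119, 140) = 7, gcd(120, 140) = 20, gcd(122, 140) = 2, gcd(124, 140) = 4, gcd(125, 140) = 5, gcd(126, 140) = 14, gcd(128, 140) = 4, gcd(130, 140) = 10, gcd(132, 140) = 4, gcd(133, 140) = 7, gcd(134, 140) = 2, gcd(135, 140) = 5, gcd(136, 140) = 4, gcd(138, 140) = 2.
All other a ∈ {1, ..., 139} have gcd(a, 140) = 1 and are units. So the nonzero zero-divisors are exactly the 91 values of a appearing in this scan.

Final answer: nonzero zero-divisors of Z/140Z = {2, 4, 5, 6, 7, 8, 10, 12, 14, 15, 16, 18, 20, 21, 22, 24, 25, 26, 28, 30, 32, 34, 35, 36, 38, 40, 42, 44, 45, 46, 48, 49, 50, 52, 54, 55, 56, 58, 60, 62, 63, 64, 65, 66, 68, 70, 72, 74, 75, 76, 77, 78, 80, 82, 84, 85, 86, 88, 90, 91, 92, 94, 95, 96, 98, 100, 102, 104, 105, 106, 108, 110, 112, 114, 115, 116, 118, 119, 120, 122, 124, 125, 126, 128, 130, 132, 133, 134, 135, 136, 138}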